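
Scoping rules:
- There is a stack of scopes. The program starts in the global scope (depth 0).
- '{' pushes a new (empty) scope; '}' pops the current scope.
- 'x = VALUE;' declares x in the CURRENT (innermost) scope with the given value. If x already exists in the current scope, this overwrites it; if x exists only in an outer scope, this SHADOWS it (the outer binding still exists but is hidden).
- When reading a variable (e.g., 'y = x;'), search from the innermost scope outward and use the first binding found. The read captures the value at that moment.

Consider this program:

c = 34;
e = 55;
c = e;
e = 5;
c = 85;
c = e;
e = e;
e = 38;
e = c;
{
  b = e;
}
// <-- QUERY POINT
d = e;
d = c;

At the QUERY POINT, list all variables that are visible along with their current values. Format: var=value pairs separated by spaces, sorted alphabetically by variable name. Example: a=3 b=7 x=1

Answer: c=5 e=5

Derivation:
Step 1: declare c=34 at depth 0
Step 2: declare e=55 at depth 0
Step 3: declare c=(read e)=55 at depth 0
Step 4: declare e=5 at depth 0
Step 5: declare c=85 at depth 0
Step 6: declare c=(read e)=5 at depth 0
Step 7: declare e=(read e)=5 at depth 0
Step 8: declare e=38 at depth 0
Step 9: declare e=(read c)=5 at depth 0
Step 10: enter scope (depth=1)
Step 11: declare b=(read e)=5 at depth 1
Step 12: exit scope (depth=0)
Visible at query point: c=5 e=5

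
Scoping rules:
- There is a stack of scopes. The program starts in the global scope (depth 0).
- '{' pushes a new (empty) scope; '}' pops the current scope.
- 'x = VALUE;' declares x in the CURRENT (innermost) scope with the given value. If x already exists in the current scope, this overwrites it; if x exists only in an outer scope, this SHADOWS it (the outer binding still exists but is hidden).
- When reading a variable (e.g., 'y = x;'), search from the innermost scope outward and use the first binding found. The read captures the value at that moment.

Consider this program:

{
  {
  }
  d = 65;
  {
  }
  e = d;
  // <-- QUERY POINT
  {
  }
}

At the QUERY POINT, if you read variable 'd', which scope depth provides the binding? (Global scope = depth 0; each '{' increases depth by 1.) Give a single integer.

Answer: 1

Derivation:
Step 1: enter scope (depth=1)
Step 2: enter scope (depth=2)
Step 3: exit scope (depth=1)
Step 4: declare d=65 at depth 1
Step 5: enter scope (depth=2)
Step 6: exit scope (depth=1)
Step 7: declare e=(read d)=65 at depth 1
Visible at query point: d=65 e=65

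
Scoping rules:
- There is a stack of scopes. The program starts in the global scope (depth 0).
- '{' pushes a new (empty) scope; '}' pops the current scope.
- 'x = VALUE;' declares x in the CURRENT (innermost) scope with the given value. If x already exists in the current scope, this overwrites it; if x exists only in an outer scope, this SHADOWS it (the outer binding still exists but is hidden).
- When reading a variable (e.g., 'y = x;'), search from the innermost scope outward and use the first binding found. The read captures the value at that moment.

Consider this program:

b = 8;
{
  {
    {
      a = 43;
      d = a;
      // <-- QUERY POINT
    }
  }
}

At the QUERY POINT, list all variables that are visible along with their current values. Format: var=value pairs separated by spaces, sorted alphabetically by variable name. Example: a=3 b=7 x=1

Step 1: declare b=8 at depth 0
Step 2: enter scope (depth=1)
Step 3: enter scope (depth=2)
Step 4: enter scope (depth=3)
Step 5: declare a=43 at depth 3
Step 6: declare d=(read a)=43 at depth 3
Visible at query point: a=43 b=8 d=43

Answer: a=43 b=8 d=43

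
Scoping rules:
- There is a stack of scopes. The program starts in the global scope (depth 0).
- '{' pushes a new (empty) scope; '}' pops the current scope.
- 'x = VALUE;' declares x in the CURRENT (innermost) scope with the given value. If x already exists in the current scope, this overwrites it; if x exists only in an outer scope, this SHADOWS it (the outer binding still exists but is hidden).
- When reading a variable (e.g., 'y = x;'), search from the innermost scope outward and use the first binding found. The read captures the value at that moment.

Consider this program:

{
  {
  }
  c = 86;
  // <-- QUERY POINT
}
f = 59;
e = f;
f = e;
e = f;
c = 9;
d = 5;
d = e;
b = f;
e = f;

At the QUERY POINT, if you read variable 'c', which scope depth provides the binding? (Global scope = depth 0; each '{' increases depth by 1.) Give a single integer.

Answer: 1

Derivation:
Step 1: enter scope (depth=1)
Step 2: enter scope (depth=2)
Step 3: exit scope (depth=1)
Step 4: declare c=86 at depth 1
Visible at query point: c=86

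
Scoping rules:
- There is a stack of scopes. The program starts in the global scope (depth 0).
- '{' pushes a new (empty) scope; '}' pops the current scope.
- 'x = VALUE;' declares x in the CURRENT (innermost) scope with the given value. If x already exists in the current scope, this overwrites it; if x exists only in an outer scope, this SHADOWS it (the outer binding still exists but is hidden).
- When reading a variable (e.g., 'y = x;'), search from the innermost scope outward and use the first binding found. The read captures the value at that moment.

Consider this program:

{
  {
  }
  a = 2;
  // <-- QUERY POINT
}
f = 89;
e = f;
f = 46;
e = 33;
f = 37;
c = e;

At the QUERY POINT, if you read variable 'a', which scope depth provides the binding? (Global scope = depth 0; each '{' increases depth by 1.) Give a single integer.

Answer: 1

Derivation:
Step 1: enter scope (depth=1)
Step 2: enter scope (depth=2)
Step 3: exit scope (depth=1)
Step 4: declare a=2 at depth 1
Visible at query point: a=2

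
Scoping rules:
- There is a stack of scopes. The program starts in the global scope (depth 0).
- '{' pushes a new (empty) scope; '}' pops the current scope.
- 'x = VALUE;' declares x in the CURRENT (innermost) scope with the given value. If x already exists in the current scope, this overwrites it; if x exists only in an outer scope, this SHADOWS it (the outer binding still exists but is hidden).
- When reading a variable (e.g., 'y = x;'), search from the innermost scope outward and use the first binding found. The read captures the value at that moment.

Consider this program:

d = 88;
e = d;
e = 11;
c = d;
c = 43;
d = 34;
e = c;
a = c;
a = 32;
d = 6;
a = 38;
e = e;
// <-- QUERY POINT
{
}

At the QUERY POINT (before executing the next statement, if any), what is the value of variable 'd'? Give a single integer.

Answer: 6

Derivation:
Step 1: declare d=88 at depth 0
Step 2: declare e=(read d)=88 at depth 0
Step 3: declare e=11 at depth 0
Step 4: declare c=(read d)=88 at depth 0
Step 5: declare c=43 at depth 0
Step 6: declare d=34 at depth 0
Step 7: declare e=(read c)=43 at depth 0
Step 8: declare a=(read c)=43 at depth 0
Step 9: declare a=32 at depth 0
Step 10: declare d=6 at depth 0
Step 11: declare a=38 at depth 0
Step 12: declare e=(read e)=43 at depth 0
Visible at query point: a=38 c=43 d=6 e=43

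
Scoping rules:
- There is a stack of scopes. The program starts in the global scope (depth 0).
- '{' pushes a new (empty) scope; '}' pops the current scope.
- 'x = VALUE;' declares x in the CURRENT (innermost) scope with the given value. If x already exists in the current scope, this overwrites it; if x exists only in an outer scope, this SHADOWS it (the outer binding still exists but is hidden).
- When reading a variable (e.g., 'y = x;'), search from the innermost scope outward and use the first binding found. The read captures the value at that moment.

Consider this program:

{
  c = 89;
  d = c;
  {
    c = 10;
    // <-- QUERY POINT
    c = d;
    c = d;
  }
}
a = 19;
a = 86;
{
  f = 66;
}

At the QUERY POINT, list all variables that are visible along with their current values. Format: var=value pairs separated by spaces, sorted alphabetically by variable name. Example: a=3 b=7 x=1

Step 1: enter scope (depth=1)
Step 2: declare c=89 at depth 1
Step 3: declare d=(read c)=89 at depth 1
Step 4: enter scope (depth=2)
Step 5: declare c=10 at depth 2
Visible at query point: c=10 d=89

Answer: c=10 d=89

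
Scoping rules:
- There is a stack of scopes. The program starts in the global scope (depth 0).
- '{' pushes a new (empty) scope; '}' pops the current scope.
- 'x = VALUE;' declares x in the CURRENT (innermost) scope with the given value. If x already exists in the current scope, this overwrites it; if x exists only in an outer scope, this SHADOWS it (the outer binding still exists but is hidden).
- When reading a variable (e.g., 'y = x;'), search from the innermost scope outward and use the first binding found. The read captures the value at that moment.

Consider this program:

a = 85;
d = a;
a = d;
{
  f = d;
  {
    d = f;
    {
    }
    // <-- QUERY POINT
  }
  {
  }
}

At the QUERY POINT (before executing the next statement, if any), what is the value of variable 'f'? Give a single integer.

Step 1: declare a=85 at depth 0
Step 2: declare d=(read a)=85 at depth 0
Step 3: declare a=(read d)=85 at depth 0
Step 4: enter scope (depth=1)
Step 5: declare f=(read d)=85 at depth 1
Step 6: enter scope (depth=2)
Step 7: declare d=(read f)=85 at depth 2
Step 8: enter scope (depth=3)
Step 9: exit scope (depth=2)
Visible at query point: a=85 d=85 f=85

Answer: 85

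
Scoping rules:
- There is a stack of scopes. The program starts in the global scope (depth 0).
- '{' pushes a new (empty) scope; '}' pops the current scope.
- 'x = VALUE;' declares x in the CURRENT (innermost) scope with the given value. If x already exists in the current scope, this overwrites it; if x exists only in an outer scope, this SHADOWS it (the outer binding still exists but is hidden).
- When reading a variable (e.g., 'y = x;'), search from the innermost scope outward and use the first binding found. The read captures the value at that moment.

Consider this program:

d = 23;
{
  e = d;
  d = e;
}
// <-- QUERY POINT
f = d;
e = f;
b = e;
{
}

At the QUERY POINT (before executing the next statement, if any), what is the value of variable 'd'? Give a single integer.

Answer: 23

Derivation:
Step 1: declare d=23 at depth 0
Step 2: enter scope (depth=1)
Step 3: declare e=(read d)=23 at depth 1
Step 4: declare d=(read e)=23 at depth 1
Step 5: exit scope (depth=0)
Visible at query point: d=23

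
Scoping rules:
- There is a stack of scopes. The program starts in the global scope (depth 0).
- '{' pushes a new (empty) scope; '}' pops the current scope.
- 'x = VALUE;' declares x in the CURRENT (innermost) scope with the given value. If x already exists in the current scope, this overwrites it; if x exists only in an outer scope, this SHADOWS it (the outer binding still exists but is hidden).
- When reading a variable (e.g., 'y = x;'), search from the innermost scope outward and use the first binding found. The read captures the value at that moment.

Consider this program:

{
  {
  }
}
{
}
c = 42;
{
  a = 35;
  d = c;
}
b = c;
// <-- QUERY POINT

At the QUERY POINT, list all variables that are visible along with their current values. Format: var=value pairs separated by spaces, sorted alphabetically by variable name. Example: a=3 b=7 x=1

Answer: b=42 c=42

Derivation:
Step 1: enter scope (depth=1)
Step 2: enter scope (depth=2)
Step 3: exit scope (depth=1)
Step 4: exit scope (depth=0)
Step 5: enter scope (depth=1)
Step 6: exit scope (depth=0)
Step 7: declare c=42 at depth 0
Step 8: enter scope (depth=1)
Step 9: declare a=35 at depth 1
Step 10: declare d=(read c)=42 at depth 1
Step 11: exit scope (depth=0)
Step 12: declare b=(read c)=42 at depth 0
Visible at query point: b=42 c=42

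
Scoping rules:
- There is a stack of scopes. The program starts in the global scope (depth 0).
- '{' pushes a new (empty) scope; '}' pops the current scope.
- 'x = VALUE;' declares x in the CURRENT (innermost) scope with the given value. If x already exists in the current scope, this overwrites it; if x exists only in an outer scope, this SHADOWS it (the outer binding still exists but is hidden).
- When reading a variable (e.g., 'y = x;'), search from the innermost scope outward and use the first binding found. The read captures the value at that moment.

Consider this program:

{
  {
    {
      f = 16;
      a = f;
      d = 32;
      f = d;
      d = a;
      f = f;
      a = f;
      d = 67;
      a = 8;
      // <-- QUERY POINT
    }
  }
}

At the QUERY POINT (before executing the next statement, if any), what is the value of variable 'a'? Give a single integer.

Step 1: enter scope (depth=1)
Step 2: enter scope (depth=2)
Step 3: enter scope (depth=3)
Step 4: declare f=16 at depth 3
Step 5: declare a=(read f)=16 at depth 3
Step 6: declare d=32 at depth 3
Step 7: declare f=(read d)=32 at depth 3
Step 8: declare d=(read a)=16 at depth 3
Step 9: declare f=(read f)=32 at depth 3
Step 10: declare a=(read f)=32 at depth 3
Step 11: declare d=67 at depth 3
Step 12: declare a=8 at depth 3
Visible at query point: a=8 d=67 f=32

Answer: 8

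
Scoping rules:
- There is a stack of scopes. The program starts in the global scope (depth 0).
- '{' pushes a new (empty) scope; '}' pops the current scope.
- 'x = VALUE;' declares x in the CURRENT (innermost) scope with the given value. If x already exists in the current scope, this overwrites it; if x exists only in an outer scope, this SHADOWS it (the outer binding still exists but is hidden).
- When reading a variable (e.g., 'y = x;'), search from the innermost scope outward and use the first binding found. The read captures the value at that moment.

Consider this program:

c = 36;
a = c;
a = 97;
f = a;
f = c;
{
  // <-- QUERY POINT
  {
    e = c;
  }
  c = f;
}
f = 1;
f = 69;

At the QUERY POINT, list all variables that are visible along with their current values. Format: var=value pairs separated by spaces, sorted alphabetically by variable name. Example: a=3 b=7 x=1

Step 1: declare c=36 at depth 0
Step 2: declare a=(read c)=36 at depth 0
Step 3: declare a=97 at depth 0
Step 4: declare f=(read a)=97 at depth 0
Step 5: declare f=(read c)=36 at depth 0
Step 6: enter scope (depth=1)
Visible at query point: a=97 c=36 f=36

Answer: a=97 c=36 f=36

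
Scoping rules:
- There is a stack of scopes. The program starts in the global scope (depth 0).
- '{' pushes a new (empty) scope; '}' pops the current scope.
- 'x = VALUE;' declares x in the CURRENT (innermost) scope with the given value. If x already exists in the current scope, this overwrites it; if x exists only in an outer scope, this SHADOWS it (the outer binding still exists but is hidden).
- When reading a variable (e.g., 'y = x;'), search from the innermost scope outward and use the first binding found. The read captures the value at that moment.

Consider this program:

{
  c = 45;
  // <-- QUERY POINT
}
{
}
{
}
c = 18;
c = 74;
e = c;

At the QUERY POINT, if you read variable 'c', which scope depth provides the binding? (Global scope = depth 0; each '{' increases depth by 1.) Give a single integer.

Step 1: enter scope (depth=1)
Step 2: declare c=45 at depth 1
Visible at query point: c=45

Answer: 1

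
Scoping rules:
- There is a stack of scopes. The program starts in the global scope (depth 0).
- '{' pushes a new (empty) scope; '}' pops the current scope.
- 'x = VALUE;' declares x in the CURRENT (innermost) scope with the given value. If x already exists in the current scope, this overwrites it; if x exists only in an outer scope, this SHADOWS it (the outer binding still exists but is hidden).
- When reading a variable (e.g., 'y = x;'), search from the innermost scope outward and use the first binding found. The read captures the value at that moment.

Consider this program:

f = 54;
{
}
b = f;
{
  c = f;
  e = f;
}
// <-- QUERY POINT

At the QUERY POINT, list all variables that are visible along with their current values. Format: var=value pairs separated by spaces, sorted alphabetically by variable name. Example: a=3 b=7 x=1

Answer: b=54 f=54

Derivation:
Step 1: declare f=54 at depth 0
Step 2: enter scope (depth=1)
Step 3: exit scope (depth=0)
Step 4: declare b=(read f)=54 at depth 0
Step 5: enter scope (depth=1)
Step 6: declare c=(read f)=54 at depth 1
Step 7: declare e=(read f)=54 at depth 1
Step 8: exit scope (depth=0)
Visible at query point: b=54 f=54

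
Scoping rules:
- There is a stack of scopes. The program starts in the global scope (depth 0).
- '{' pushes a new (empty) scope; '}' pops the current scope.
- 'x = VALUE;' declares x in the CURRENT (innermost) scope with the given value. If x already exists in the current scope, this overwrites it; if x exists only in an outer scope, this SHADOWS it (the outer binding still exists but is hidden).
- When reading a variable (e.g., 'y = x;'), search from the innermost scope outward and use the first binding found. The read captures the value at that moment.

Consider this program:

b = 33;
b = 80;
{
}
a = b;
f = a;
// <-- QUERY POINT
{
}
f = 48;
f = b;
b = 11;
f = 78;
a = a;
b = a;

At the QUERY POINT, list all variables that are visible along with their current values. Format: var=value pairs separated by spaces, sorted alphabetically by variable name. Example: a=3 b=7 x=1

Step 1: declare b=33 at depth 0
Step 2: declare b=80 at depth 0
Step 3: enter scope (depth=1)
Step 4: exit scope (depth=0)
Step 5: declare a=(read b)=80 at depth 0
Step 6: declare f=(read a)=80 at depth 0
Visible at query point: a=80 b=80 f=80

Answer: a=80 b=80 f=80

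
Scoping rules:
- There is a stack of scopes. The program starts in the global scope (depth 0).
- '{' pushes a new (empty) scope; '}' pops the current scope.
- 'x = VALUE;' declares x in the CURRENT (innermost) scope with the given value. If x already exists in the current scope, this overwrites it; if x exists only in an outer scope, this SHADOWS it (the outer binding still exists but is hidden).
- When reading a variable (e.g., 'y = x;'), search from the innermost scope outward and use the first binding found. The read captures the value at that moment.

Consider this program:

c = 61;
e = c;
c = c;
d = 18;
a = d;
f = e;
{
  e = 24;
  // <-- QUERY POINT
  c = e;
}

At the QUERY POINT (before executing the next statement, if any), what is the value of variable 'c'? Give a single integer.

Step 1: declare c=61 at depth 0
Step 2: declare e=(read c)=61 at depth 0
Step 3: declare c=(read c)=61 at depth 0
Step 4: declare d=18 at depth 0
Step 5: declare a=(read d)=18 at depth 0
Step 6: declare f=(read e)=61 at depth 0
Step 7: enter scope (depth=1)
Step 8: declare e=24 at depth 1
Visible at query point: a=18 c=61 d=18 e=24 f=61

Answer: 61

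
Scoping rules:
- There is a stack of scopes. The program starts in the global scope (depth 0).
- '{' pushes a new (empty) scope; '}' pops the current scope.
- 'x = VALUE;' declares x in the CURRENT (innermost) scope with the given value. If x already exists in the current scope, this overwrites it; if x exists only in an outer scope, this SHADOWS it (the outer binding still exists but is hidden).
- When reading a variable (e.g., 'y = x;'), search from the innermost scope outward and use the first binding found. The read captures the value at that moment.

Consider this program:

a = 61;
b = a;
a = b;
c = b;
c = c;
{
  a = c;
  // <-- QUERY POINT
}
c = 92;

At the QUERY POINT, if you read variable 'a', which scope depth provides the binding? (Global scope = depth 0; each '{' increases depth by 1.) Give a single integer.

Answer: 1

Derivation:
Step 1: declare a=61 at depth 0
Step 2: declare b=(read a)=61 at depth 0
Step 3: declare a=(read b)=61 at depth 0
Step 4: declare c=(read b)=61 at depth 0
Step 5: declare c=(read c)=61 at depth 0
Step 6: enter scope (depth=1)
Step 7: declare a=(read c)=61 at depth 1
Visible at query point: a=61 b=61 c=61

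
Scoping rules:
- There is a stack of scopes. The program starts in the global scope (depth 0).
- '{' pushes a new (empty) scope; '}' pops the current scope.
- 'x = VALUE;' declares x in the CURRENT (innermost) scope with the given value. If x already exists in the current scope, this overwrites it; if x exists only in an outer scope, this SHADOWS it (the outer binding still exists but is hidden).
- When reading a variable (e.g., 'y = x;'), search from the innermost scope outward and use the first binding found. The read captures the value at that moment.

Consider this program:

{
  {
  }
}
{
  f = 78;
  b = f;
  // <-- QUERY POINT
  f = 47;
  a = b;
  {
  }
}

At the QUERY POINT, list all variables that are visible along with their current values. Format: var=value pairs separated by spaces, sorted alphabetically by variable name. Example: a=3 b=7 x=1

Answer: b=78 f=78

Derivation:
Step 1: enter scope (depth=1)
Step 2: enter scope (depth=2)
Step 3: exit scope (depth=1)
Step 4: exit scope (depth=0)
Step 5: enter scope (depth=1)
Step 6: declare f=78 at depth 1
Step 7: declare b=(read f)=78 at depth 1
Visible at query point: b=78 f=78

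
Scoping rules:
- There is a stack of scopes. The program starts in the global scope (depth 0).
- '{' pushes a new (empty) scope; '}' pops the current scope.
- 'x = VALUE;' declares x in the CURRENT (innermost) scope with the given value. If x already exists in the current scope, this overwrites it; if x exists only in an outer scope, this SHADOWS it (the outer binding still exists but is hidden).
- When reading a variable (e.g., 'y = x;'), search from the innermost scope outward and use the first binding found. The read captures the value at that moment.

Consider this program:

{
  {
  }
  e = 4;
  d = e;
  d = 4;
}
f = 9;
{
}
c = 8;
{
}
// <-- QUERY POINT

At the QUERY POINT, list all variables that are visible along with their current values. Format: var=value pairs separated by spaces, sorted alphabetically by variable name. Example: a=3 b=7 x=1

Step 1: enter scope (depth=1)
Step 2: enter scope (depth=2)
Step 3: exit scope (depth=1)
Step 4: declare e=4 at depth 1
Step 5: declare d=(read e)=4 at depth 1
Step 6: declare d=4 at depth 1
Step 7: exit scope (depth=0)
Step 8: declare f=9 at depth 0
Step 9: enter scope (depth=1)
Step 10: exit scope (depth=0)
Step 11: declare c=8 at depth 0
Step 12: enter scope (depth=1)
Step 13: exit scope (depth=0)
Visible at query point: c=8 f=9

Answer: c=8 f=9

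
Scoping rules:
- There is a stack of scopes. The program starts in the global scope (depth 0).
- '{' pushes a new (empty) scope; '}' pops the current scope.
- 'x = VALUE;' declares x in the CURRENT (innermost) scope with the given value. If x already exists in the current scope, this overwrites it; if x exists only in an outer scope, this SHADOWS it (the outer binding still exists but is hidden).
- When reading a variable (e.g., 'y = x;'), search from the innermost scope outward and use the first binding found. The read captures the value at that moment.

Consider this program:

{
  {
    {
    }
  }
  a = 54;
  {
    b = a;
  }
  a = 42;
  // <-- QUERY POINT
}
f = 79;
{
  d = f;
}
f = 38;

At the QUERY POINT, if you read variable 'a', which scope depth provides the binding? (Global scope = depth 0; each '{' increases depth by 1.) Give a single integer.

Step 1: enter scope (depth=1)
Step 2: enter scope (depth=2)
Step 3: enter scope (depth=3)
Step 4: exit scope (depth=2)
Step 5: exit scope (depth=1)
Step 6: declare a=54 at depth 1
Step 7: enter scope (depth=2)
Step 8: declare b=(read a)=54 at depth 2
Step 9: exit scope (depth=1)
Step 10: declare a=42 at depth 1
Visible at query point: a=42

Answer: 1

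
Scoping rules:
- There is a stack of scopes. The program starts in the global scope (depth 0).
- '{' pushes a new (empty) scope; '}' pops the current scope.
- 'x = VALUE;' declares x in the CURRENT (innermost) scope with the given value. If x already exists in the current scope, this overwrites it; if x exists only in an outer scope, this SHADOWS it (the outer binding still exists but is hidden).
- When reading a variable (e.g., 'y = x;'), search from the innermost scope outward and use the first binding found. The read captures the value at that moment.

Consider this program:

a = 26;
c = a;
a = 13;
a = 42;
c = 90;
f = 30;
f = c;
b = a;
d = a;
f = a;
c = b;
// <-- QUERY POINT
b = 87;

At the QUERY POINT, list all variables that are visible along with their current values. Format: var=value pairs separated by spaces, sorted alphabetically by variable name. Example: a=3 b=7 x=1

Answer: a=42 b=42 c=42 d=42 f=42

Derivation:
Step 1: declare a=26 at depth 0
Step 2: declare c=(read a)=26 at depth 0
Step 3: declare a=13 at depth 0
Step 4: declare a=42 at depth 0
Step 5: declare c=90 at depth 0
Step 6: declare f=30 at depth 0
Step 7: declare f=(read c)=90 at depth 0
Step 8: declare b=(read a)=42 at depth 0
Step 9: declare d=(read a)=42 at depth 0
Step 10: declare f=(read a)=42 at depth 0
Step 11: declare c=(read b)=42 at depth 0
Visible at query point: a=42 b=42 c=42 d=42 f=42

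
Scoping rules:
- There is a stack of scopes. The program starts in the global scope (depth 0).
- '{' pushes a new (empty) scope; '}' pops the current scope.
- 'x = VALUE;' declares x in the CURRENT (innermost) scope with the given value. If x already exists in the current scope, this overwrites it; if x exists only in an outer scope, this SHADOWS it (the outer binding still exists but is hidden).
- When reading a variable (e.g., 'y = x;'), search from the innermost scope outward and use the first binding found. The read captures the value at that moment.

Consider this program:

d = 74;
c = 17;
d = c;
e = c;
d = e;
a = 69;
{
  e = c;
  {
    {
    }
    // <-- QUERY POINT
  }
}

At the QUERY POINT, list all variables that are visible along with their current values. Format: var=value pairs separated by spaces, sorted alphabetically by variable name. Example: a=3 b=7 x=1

Step 1: declare d=74 at depth 0
Step 2: declare c=17 at depth 0
Step 3: declare d=(read c)=17 at depth 0
Step 4: declare e=(read c)=17 at depth 0
Step 5: declare d=(read e)=17 at depth 0
Step 6: declare a=69 at depth 0
Step 7: enter scope (depth=1)
Step 8: declare e=(read c)=17 at depth 1
Step 9: enter scope (depth=2)
Step 10: enter scope (depth=3)
Step 11: exit scope (depth=2)
Visible at query point: a=69 c=17 d=17 e=17

Answer: a=69 c=17 d=17 e=17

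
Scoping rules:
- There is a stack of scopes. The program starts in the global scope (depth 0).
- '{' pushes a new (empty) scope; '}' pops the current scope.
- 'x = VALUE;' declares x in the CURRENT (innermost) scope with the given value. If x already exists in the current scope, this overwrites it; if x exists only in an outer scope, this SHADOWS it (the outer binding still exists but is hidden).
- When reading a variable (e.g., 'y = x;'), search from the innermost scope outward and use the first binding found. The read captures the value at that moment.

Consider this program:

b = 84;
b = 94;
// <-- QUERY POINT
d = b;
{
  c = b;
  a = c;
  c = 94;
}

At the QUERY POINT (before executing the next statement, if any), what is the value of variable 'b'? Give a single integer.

Answer: 94

Derivation:
Step 1: declare b=84 at depth 0
Step 2: declare b=94 at depth 0
Visible at query point: b=94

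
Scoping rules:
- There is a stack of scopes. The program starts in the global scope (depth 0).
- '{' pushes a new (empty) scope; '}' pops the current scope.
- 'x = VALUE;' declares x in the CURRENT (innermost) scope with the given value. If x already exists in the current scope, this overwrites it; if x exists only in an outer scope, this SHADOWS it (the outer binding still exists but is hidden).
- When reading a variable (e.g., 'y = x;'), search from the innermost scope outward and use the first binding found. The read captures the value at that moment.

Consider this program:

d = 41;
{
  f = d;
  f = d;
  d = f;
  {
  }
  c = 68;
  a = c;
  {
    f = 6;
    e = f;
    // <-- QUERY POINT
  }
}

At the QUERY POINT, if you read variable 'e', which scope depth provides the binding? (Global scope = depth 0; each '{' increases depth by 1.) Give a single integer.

Answer: 2

Derivation:
Step 1: declare d=41 at depth 0
Step 2: enter scope (depth=1)
Step 3: declare f=(read d)=41 at depth 1
Step 4: declare f=(read d)=41 at depth 1
Step 5: declare d=(read f)=41 at depth 1
Step 6: enter scope (depth=2)
Step 7: exit scope (depth=1)
Step 8: declare c=68 at depth 1
Step 9: declare a=(read c)=68 at depth 1
Step 10: enter scope (depth=2)
Step 11: declare f=6 at depth 2
Step 12: declare e=(read f)=6 at depth 2
Visible at query point: a=68 c=68 d=41 e=6 f=6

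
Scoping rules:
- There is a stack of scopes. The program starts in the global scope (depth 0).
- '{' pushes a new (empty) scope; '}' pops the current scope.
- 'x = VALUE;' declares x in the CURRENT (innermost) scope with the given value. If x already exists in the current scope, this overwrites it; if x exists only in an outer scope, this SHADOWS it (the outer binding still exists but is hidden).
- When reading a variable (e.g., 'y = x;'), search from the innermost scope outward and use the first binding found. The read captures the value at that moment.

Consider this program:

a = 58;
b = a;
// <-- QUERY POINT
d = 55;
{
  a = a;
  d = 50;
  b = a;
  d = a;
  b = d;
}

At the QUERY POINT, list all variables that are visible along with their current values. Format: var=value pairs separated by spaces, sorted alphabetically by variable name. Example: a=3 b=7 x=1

Answer: a=58 b=58

Derivation:
Step 1: declare a=58 at depth 0
Step 2: declare b=(read a)=58 at depth 0
Visible at query point: a=58 b=58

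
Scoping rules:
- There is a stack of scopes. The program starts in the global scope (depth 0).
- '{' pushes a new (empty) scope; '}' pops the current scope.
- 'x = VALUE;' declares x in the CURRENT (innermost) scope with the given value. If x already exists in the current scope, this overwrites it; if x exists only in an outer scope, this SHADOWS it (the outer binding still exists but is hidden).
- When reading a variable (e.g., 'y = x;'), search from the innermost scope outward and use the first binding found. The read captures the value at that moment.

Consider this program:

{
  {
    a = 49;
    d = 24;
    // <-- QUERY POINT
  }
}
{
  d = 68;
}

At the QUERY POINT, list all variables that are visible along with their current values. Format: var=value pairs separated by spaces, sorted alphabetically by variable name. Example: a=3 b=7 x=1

Answer: a=49 d=24

Derivation:
Step 1: enter scope (depth=1)
Step 2: enter scope (depth=2)
Step 3: declare a=49 at depth 2
Step 4: declare d=24 at depth 2
Visible at query point: a=49 d=24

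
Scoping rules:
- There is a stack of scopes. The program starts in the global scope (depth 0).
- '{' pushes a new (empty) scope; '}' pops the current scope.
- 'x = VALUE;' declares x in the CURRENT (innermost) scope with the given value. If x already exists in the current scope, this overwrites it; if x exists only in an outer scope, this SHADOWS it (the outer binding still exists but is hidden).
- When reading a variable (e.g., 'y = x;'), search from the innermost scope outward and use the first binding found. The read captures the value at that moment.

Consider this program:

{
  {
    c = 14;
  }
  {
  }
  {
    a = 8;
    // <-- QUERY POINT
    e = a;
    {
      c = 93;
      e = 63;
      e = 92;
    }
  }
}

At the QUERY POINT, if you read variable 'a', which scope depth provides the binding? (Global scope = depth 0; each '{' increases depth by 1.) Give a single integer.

Step 1: enter scope (depth=1)
Step 2: enter scope (depth=2)
Step 3: declare c=14 at depth 2
Step 4: exit scope (depth=1)
Step 5: enter scope (depth=2)
Step 6: exit scope (depth=1)
Step 7: enter scope (depth=2)
Step 8: declare a=8 at depth 2
Visible at query point: a=8

Answer: 2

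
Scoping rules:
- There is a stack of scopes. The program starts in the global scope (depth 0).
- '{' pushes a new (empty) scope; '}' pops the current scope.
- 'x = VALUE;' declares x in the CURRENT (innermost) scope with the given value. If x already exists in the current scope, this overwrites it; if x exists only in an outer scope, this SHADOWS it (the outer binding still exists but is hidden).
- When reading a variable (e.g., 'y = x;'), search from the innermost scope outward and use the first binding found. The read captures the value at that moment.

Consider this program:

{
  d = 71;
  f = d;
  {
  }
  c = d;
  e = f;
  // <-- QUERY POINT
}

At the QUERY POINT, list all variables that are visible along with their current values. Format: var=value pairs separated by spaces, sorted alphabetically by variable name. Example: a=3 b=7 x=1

Step 1: enter scope (depth=1)
Step 2: declare d=71 at depth 1
Step 3: declare f=(read d)=71 at depth 1
Step 4: enter scope (depth=2)
Step 5: exit scope (depth=1)
Step 6: declare c=(read d)=71 at depth 1
Step 7: declare e=(read f)=71 at depth 1
Visible at query point: c=71 d=71 e=71 f=71

Answer: c=71 d=71 e=71 f=71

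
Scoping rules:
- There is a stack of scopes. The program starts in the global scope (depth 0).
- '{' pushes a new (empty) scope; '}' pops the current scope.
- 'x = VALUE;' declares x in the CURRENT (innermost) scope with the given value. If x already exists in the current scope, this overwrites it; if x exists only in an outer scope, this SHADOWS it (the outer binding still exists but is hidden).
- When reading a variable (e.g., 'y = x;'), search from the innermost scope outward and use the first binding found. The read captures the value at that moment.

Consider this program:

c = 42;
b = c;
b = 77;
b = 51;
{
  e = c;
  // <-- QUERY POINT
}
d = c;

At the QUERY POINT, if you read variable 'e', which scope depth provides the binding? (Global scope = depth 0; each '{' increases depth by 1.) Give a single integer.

Step 1: declare c=42 at depth 0
Step 2: declare b=(read c)=42 at depth 0
Step 3: declare b=77 at depth 0
Step 4: declare b=51 at depth 0
Step 5: enter scope (depth=1)
Step 6: declare e=(read c)=42 at depth 1
Visible at query point: b=51 c=42 e=42

Answer: 1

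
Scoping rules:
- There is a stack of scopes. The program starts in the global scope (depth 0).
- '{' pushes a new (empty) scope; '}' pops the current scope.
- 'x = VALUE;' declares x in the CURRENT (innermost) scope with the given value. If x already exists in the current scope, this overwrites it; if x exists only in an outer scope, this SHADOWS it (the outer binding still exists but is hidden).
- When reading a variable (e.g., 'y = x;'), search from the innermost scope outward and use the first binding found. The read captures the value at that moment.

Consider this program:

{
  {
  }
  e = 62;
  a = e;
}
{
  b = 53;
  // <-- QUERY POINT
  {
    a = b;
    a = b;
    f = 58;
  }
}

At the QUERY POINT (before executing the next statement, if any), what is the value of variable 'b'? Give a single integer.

Step 1: enter scope (depth=1)
Step 2: enter scope (depth=2)
Step 3: exit scope (depth=1)
Step 4: declare e=62 at depth 1
Step 5: declare a=(read e)=62 at depth 1
Step 6: exit scope (depth=0)
Step 7: enter scope (depth=1)
Step 8: declare b=53 at depth 1
Visible at query point: b=53

Answer: 53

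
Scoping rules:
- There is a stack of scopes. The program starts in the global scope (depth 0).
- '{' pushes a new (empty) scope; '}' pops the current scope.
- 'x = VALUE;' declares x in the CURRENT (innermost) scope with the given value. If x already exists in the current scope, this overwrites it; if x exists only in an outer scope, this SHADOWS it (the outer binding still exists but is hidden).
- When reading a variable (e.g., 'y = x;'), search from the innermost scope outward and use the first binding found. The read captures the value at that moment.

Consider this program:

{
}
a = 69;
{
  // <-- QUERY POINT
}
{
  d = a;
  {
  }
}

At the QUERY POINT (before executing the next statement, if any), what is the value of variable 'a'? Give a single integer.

Answer: 69

Derivation:
Step 1: enter scope (depth=1)
Step 2: exit scope (depth=0)
Step 3: declare a=69 at depth 0
Step 4: enter scope (depth=1)
Visible at query point: a=69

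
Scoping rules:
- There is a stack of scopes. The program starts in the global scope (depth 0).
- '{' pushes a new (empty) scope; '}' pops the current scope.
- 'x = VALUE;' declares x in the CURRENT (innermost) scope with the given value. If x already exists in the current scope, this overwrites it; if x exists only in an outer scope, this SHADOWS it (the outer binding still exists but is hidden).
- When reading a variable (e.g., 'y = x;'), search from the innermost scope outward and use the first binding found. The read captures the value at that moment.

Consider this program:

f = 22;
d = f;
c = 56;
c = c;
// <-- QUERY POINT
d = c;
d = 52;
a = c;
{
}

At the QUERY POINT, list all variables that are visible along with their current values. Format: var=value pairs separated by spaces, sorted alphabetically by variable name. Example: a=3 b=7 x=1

Step 1: declare f=22 at depth 0
Step 2: declare d=(read f)=22 at depth 0
Step 3: declare c=56 at depth 0
Step 4: declare c=(read c)=56 at depth 0
Visible at query point: c=56 d=22 f=22

Answer: c=56 d=22 f=22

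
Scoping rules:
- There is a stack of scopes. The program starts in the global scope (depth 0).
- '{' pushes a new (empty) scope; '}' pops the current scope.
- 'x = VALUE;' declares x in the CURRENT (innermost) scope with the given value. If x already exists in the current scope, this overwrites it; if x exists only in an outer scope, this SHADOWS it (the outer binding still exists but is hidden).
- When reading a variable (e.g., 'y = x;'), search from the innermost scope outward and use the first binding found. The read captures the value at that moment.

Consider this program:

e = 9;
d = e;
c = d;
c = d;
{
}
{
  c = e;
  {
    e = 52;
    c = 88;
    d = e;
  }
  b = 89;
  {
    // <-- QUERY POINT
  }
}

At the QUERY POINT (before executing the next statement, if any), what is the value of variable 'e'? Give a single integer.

Step 1: declare e=9 at depth 0
Step 2: declare d=(read e)=9 at depth 0
Step 3: declare c=(read d)=9 at depth 0
Step 4: declare c=(read d)=9 at depth 0
Step 5: enter scope (depth=1)
Step 6: exit scope (depth=0)
Step 7: enter scope (depth=1)
Step 8: declare c=(read e)=9 at depth 1
Step 9: enter scope (depth=2)
Step 10: declare e=52 at depth 2
Step 11: declare c=88 at depth 2
Step 12: declare d=(read e)=52 at depth 2
Step 13: exit scope (depth=1)
Step 14: declare b=89 at depth 1
Step 15: enter scope (depth=2)
Visible at query point: b=89 c=9 d=9 e=9

Answer: 9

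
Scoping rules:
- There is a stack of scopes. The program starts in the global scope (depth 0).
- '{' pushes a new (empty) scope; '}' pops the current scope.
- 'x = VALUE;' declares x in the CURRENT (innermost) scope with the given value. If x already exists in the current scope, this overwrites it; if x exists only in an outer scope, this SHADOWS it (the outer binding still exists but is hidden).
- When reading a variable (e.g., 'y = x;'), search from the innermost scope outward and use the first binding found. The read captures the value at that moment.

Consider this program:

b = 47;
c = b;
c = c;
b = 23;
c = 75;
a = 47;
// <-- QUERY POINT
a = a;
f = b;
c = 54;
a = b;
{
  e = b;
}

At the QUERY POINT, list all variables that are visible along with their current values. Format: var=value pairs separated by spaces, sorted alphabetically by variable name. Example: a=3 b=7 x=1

Step 1: declare b=47 at depth 0
Step 2: declare c=(read b)=47 at depth 0
Step 3: declare c=(read c)=47 at depth 0
Step 4: declare b=23 at depth 0
Step 5: declare c=75 at depth 0
Step 6: declare a=47 at depth 0
Visible at query point: a=47 b=23 c=75

Answer: a=47 b=23 c=75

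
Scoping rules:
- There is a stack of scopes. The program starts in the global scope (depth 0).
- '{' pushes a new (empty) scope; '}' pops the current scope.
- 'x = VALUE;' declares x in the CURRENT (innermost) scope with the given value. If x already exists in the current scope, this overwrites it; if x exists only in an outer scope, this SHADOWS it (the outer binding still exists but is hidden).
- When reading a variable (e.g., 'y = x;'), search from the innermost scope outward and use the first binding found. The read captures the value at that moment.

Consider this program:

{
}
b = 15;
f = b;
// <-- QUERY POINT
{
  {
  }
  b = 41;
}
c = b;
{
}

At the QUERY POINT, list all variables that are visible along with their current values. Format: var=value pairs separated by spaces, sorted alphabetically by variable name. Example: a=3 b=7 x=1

Step 1: enter scope (depth=1)
Step 2: exit scope (depth=0)
Step 3: declare b=15 at depth 0
Step 4: declare f=(read b)=15 at depth 0
Visible at query point: b=15 f=15

Answer: b=15 f=15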